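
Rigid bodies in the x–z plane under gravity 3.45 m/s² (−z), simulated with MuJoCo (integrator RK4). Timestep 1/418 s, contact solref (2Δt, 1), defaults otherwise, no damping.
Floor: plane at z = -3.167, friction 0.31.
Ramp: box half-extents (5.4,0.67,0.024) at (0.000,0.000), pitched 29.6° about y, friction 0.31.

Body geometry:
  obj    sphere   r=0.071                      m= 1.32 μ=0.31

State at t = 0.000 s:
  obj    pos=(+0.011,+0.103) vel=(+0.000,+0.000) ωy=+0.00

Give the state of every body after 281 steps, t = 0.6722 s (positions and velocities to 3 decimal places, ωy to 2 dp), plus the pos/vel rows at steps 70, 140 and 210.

State at t = 0.6722 s:
  obj    pos=(+0.250,-0.033) vel=(+0.712,-0.404) ωy=+11.52

Key-timestep trajectory:
   step    t(s)  obj.x    obj.z    obj.vx   obj.vz 
     70  0.1675   +0.026  +0.095  +0.177  -0.101
    140  0.3349   +0.070  +0.069  +0.355  -0.201
    210  0.5024   +0.145  +0.027  +0.532  -0.302


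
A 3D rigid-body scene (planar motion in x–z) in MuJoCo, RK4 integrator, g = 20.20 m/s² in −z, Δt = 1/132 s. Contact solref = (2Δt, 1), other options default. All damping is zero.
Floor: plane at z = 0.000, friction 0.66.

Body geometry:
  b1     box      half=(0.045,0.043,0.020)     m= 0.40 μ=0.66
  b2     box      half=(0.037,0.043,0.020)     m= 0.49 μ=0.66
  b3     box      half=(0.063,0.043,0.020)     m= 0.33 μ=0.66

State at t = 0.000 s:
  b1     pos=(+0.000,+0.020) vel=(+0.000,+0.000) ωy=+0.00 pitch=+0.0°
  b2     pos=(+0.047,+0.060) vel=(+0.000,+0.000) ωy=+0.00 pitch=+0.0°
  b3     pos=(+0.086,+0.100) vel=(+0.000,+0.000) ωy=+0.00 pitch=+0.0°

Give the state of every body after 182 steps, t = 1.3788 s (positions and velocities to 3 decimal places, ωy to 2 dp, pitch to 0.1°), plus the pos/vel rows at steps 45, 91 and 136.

State at t = 1.3788 s:
  b1     pos=(+0.000,+0.020) vel=(+0.000,+0.000) ωy=+0.00 pitch=+0.0°
  b2     pos=(+0.080,+0.037) vel=(-0.001,+0.000) ωy=+0.00 pitch=+90.0°
  b3     pos=(+0.132,+0.063) vel=(+0.000,+0.000) ωy=-0.02 pitch=+54.5°

Key-timestep trajectory:
   step    t(s)  b1.x    b1.z    b1.vx   b1.vz   b2.x    b2.z    b2.vx   b2.vz   b3.x    b3.z    b3.vx   b3.vz 
     45  0.3409   +0.000  +0.020  +0.000  +0.000   +0.080  +0.037  +0.000  +0.001   +0.132  +0.063  +0.009  +0.002
     91  0.6894   +0.000  +0.020  +0.000  +0.000   +0.080  +0.037  -0.001  +0.000   +0.132  +0.063  +0.000  +0.000
    136  1.0303   +0.000  +0.020  +0.000  +0.000   +0.080  +0.037  -0.001  +0.000   +0.132  +0.063  +0.000  +0.000


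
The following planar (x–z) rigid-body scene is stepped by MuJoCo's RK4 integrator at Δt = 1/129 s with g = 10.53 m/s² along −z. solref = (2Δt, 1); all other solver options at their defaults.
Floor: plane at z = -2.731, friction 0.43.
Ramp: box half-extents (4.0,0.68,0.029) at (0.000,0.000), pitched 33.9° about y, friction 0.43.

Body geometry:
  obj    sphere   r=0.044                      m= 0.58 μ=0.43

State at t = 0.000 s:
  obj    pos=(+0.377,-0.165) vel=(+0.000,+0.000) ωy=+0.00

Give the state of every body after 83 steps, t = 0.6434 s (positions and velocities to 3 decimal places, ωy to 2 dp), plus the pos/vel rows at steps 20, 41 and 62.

State at t = 0.6434 s:
  obj    pos=(+1.098,-0.650) vel=(+2.240,-1.505) ωy=+61.32

Key-timestep trajectory:
   step    t(s)  obj.x    obj.z    obj.vx   obj.vz 
     20  0.1550   +0.419  -0.194  +0.540  -0.363
     41  0.3178   +0.553  -0.284  +1.107  -0.744
     62  0.4806   +0.779  -0.436  +1.673  -1.124


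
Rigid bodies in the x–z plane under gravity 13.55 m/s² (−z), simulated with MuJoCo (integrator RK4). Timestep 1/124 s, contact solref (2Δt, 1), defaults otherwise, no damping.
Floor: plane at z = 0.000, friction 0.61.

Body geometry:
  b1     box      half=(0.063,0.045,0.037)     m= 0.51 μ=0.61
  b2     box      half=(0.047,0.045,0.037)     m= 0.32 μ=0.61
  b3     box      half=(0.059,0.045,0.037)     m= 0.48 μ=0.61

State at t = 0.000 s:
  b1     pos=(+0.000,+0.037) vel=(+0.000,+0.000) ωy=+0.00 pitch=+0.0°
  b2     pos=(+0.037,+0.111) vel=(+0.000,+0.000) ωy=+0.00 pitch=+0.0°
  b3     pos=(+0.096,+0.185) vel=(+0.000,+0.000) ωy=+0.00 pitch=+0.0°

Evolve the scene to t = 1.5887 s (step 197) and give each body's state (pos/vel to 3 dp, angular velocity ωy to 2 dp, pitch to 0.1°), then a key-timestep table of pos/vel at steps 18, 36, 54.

State at t = 1.5887 s:
  b1     pos=(+0.000,+0.037) vel=(+0.000,+0.000) ωy=+0.00 pitch=+0.0°
  b2     pos=(+0.036,+0.111) vel=(+0.000,+0.000) ωy=+0.00 pitch=+0.0°
  b3     pos=(+0.125,+0.059) vel=(+0.000,+0.000) ωy=+0.00 pitch=+90.0°

Key-timestep trajectory:
   step    t(s)  b1.x    b1.z    b1.vx   b1.vz   b2.x    b2.z    b2.vx   b2.vz   b3.x    b3.z    b3.vx   b3.vz 
     18  0.1452   +0.000  +0.037  +0.000  +0.000   +0.037  +0.111  -0.001  +0.000   +0.118  +0.168  +0.281  -0.389
     36  0.2903   +0.000  +0.037  +0.000  +0.000   +0.037  +0.111  +0.000  +0.000   +0.146  +0.063  -0.069  +0.176
     54  0.4355   +0.000  +0.037  -0.001  +0.000   +0.036  +0.111  +0.003  -0.005   +0.122  +0.060  +0.053  +0.010


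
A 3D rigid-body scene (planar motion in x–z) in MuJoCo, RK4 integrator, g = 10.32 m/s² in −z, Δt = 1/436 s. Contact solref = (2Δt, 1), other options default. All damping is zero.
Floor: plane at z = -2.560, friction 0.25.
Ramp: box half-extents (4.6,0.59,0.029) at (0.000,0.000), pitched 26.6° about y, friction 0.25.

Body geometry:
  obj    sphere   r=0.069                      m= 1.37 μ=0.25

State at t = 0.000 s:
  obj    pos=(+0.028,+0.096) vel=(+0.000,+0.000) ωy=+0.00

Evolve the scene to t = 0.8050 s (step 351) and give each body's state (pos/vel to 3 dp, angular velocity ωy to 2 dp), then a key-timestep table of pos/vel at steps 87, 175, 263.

State at t = 0.8050 s:
  obj    pos=(+0.984,-0.383) vel=(+2.376,-1.190) ωy=+38.50

Key-timestep trajectory:
   step    t(s)  obj.x    obj.z    obj.vx   obj.vz 
     87  0.1995   +0.087  +0.066  +0.589  -0.295
    175  0.4014   +0.266  -0.023  +1.185  -0.593
    263  0.6032   +0.565  -0.173  +1.780  -0.892


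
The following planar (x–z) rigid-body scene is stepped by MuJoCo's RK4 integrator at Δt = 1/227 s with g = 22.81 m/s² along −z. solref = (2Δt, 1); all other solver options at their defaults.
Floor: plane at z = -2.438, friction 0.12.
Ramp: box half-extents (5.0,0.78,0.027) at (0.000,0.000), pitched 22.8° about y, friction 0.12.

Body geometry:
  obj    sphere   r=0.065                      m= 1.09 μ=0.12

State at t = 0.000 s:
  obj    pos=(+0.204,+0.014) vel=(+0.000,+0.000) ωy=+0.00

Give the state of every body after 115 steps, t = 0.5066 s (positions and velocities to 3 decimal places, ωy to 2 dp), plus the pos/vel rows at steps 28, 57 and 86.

State at t = 0.5066 s:
  obj    pos=(+0.952,-0.300) vel=(+2.951,-1.239) ωy=+49.10

Key-timestep trajectory:
   step    t(s)  obj.x    obj.z    obj.vx   obj.vz 
     28  0.1233   +0.248  -0.005  +0.718  -0.307
     57  0.2511   +0.388  -0.063  +1.464  -0.613
     86  0.3789   +0.622  -0.162  +2.209  -0.922


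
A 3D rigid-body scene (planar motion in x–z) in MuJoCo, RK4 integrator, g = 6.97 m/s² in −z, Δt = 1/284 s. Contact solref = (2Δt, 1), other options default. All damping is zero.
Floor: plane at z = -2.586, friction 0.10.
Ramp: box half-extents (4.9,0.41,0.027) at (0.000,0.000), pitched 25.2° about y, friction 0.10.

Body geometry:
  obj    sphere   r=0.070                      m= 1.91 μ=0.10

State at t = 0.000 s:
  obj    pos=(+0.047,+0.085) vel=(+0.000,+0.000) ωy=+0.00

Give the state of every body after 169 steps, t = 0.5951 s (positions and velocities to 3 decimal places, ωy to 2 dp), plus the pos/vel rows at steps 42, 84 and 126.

State at t = 0.5951 s:
  obj    pos=(+0.421,-0.091) vel=(+1.255,-0.602) ωy=+13.37

Key-timestep trajectory:
   step    t(s)  obj.x    obj.z    obj.vx   obj.vz 
     42  0.1479   +0.070  +0.074  +0.315  -0.140
     84  0.2958   +0.140  +0.042  +0.623  -0.301
    126  0.4437   +0.255  -0.013  +0.938  -0.443


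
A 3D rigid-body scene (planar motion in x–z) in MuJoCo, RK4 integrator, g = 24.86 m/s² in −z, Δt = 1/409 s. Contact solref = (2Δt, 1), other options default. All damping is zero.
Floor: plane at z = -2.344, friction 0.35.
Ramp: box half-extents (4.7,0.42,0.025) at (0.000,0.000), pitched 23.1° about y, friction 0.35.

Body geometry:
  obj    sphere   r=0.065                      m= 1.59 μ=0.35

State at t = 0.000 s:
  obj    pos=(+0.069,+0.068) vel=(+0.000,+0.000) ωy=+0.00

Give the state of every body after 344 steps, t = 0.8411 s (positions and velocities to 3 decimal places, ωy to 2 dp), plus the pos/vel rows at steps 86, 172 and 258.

State at t = 0.8411 s:
  obj    pos=(+2.336,-0.898) vel=(+5.390,-2.299) ωy=+90.14

Key-timestep trajectory:
   step    t(s)  obj.x    obj.z    obj.vx   obj.vz 
     86  0.2103   +0.211  +0.008  +1.348  -0.575
    172  0.4205   +0.636  -0.173  +2.695  -1.150
    258  0.6308   +1.344  -0.476  +4.042  -1.724


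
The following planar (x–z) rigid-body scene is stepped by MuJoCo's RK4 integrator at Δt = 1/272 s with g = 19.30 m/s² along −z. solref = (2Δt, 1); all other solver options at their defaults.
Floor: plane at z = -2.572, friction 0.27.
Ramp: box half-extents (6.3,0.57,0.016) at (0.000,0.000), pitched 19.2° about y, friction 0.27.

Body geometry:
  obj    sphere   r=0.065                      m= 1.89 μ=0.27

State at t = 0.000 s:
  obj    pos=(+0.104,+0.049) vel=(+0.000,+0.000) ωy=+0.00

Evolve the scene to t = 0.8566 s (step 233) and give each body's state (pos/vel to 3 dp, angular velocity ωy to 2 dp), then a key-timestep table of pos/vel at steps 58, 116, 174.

State at t = 0.8566 s:
  obj    pos=(+1.675,-0.498) vel=(+3.668,-1.277) ωy=+59.74

Key-timestep trajectory:
   step    t(s)  obj.x    obj.z    obj.vx   obj.vz 
     58  0.2132   +0.202  +0.016  +0.913  -0.318
    116  0.4265   +0.494  -0.086  +1.826  -0.636
    174  0.6397   +0.980  -0.256  +2.739  -0.954


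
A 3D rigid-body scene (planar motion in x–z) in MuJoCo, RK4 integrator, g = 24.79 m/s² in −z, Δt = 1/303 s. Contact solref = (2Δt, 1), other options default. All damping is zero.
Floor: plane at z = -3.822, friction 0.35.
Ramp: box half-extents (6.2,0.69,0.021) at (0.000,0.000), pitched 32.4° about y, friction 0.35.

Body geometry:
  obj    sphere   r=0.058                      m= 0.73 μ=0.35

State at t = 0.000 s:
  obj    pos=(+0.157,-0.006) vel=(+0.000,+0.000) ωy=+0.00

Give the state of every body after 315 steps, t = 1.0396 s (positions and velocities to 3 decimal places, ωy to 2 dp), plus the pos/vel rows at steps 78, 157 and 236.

State at t = 1.0396 s:
  obj    pos=(+4.486,-2.753) vel=(+8.328,-5.285) ωy=+170.05

Key-timestep trajectory:
   step    t(s)  obj.x    obj.z    obj.vx   obj.vz 
     78  0.2574   +0.423  -0.175  +2.062  -1.309
    157  0.5182   +1.233  -0.689  +4.151  -2.634
    236  0.7789   +2.587  -1.548  +6.240  -3.960


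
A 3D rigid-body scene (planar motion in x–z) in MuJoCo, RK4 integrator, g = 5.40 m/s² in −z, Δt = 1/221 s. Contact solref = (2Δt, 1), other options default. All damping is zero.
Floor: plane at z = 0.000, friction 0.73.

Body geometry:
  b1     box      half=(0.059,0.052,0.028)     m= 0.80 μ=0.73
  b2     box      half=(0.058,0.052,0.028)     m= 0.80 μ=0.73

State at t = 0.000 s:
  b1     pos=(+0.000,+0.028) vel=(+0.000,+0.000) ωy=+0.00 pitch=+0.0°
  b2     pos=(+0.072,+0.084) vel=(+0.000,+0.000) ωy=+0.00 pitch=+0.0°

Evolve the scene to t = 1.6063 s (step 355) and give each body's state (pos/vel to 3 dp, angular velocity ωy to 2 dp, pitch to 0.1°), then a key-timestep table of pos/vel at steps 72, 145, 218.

State at t = 1.6063 s:
  b1     pos=(+0.000,+0.028) vel=(+0.000,+0.000) ωy=+0.00 pitch=+0.0°
  b2     pos=(+0.133,+0.058) vel=(+0.000,+0.000) ωy=+0.00 pitch=+90.0°

Key-timestep trajectory:
   step    t(s)  b1.x    b1.z    b1.vx   b1.vz   b2.x    b2.z    b2.vx   b2.vz 
     72  0.3258   +0.000  +0.028  +0.000  +0.000   +0.104  +0.064  +0.120  -0.010
    145  0.6561   +0.000  +0.028  +0.000  +0.000   +0.144  +0.062  -0.001  -0.001
    218  0.9864   +0.000  +0.028  +0.000  +0.000   +0.133  +0.058  +0.118  -0.041


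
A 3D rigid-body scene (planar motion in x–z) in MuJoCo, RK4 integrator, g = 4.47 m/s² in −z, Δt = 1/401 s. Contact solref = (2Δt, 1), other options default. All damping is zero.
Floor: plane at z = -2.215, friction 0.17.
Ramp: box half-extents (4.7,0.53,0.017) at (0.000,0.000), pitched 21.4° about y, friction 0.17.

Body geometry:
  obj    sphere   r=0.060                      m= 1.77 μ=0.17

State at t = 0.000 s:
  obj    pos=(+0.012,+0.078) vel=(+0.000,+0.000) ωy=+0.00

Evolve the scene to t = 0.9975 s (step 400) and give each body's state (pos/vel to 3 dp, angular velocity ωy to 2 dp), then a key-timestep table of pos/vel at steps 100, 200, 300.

State at t = 0.9975 s:
  obj    pos=(+0.552,-0.134) vel=(+1.082,-0.424) ωy=+19.37

Key-timestep trajectory:
   step    t(s)  obj.x    obj.z    obj.vx   obj.vz 
    100  0.2494   +0.046  +0.065  +0.271  -0.106
    200  0.4988   +0.147  +0.025  +0.541  -0.212
    300  0.7481   +0.316  -0.041  +0.812  -0.318


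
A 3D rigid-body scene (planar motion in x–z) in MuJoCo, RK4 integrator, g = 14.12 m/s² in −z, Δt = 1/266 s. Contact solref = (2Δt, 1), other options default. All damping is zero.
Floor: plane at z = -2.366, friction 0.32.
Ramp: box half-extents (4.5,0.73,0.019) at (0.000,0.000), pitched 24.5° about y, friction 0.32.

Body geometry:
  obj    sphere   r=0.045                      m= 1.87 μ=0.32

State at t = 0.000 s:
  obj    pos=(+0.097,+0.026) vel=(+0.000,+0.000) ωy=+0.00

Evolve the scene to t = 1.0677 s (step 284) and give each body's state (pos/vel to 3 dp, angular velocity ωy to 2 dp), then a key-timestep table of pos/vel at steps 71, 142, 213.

State at t = 1.0677 s:
  obj    pos=(+2.266,-0.963) vel=(+4.063,-1.852) ωy=+99.22

Key-timestep trajectory:
   step    t(s)  obj.x    obj.z    obj.vx   obj.vz 
     71  0.2669   +0.233  -0.036  +1.016  -0.463
    142  0.5338   +0.639  -0.221  +2.032  -0.926
    213  0.8008   +1.317  -0.530  +3.048  -1.389


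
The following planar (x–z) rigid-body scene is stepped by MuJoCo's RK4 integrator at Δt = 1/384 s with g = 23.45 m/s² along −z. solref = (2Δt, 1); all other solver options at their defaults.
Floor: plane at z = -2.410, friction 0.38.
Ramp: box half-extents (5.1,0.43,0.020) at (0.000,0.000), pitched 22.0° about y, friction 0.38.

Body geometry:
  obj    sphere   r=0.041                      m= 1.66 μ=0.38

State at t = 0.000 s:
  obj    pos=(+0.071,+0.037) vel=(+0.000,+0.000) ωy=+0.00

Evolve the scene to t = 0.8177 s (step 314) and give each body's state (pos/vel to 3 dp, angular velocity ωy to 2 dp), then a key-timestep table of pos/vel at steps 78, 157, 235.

State at t = 0.8177 s:
  obj    pos=(+2.016,-0.749) vel=(+4.757,-1.922) ωy=+125.13

Key-timestep trajectory:
   step    t(s)  obj.x    obj.z    obj.vx   obj.vz 
     78  0.2031   +0.191  -0.011  +1.182  -0.478
    157  0.4089   +0.557  -0.159  +2.379  -0.961
    235  0.6120   +1.161  -0.403  +3.560  -1.438


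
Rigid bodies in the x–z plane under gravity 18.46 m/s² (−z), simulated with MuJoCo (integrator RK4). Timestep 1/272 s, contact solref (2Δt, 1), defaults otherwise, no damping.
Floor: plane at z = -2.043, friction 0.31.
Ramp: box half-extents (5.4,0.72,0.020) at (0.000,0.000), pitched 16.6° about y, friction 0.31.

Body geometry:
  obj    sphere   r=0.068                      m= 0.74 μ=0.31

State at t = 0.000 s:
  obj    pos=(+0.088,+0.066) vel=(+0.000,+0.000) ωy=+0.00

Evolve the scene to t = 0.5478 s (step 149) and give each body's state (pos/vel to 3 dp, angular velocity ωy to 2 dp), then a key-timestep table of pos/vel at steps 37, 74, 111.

State at t = 0.5478 s:
  obj    pos=(+0.630,-0.096) vel=(+1.978,-0.590) ωy=+30.34

Key-timestep trajectory:
   step    t(s)  obj.x    obj.z    obj.vx   obj.vz 
     37  0.1360   +0.121  +0.056  +0.491  -0.146
     74  0.2721   +0.222  +0.026  +0.982  -0.293
    111  0.4081   +0.389  -0.024  +1.473  -0.439


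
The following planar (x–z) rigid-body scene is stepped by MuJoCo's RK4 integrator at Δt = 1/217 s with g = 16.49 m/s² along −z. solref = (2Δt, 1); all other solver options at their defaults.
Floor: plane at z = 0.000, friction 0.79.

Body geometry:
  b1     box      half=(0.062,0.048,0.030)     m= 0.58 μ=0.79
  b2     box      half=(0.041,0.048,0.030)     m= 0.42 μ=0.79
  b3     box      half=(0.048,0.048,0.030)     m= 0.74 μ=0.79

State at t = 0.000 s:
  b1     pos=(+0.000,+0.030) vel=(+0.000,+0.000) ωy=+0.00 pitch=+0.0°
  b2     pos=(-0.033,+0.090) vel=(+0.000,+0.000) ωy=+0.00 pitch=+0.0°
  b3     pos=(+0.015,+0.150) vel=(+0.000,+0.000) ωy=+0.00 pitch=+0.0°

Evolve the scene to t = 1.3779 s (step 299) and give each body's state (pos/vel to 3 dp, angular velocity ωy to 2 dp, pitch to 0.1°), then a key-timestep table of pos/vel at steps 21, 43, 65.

State at t = 1.3779 s:
  b1     pos=(+0.000,+0.030) vel=(+0.000,+0.000) ωy=+0.00 pitch=+0.0°
  b2     pos=(-0.033,+0.090) vel=(+0.000,+0.000) ωy=+0.00 pitch=+0.0°
  b3     pos=(+0.130,+0.030) vel=(+0.000,+0.000) ωy=+0.00 pitch=+180.0°

Key-timestep trajectory:
   step    t(s)  b1.x    b1.z    b1.vx   b1.vz   b2.x    b2.z    b2.vx   b2.vz   b3.x    b3.z    b3.vx   b3.vz 
     21  0.0968   +0.000  +0.030  -0.001  +0.000   -0.033  +0.090  -0.002  +0.001   +0.024  +0.146  +0.206  -0.122
     43  0.1982   +0.000  +0.030  +0.002  -0.001   -0.033  +0.090  +0.004  +0.000   +0.059  +0.107  +0.627  -0.065
     65  0.2995   +0.000  +0.030  +0.000  +0.000   -0.033  +0.090  +0.000  +0.000   +0.123  +0.054  +0.641  -1.301


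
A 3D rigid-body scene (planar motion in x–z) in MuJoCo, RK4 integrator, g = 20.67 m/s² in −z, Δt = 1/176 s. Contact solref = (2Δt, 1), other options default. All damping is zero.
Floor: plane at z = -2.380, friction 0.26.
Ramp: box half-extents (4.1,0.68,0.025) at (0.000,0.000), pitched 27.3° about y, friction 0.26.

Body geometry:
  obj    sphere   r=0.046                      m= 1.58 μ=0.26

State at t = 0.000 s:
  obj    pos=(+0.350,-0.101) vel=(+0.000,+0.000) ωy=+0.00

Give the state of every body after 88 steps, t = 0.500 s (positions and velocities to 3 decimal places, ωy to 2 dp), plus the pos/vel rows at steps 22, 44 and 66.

State at t = 0.500 s:
  obj    pos=(+1.102,-0.489) vel=(+3.009,-1.553) ωy=+73.57

Key-timestep trajectory:
   step    t(s)  obj.x    obj.z    obj.vx   obj.vz 
     22  0.1250   +0.397  -0.125  +0.753  -0.388
     44  0.2500   +0.538  -0.198  +1.505  -0.777
     66  0.3750   +0.773  -0.319  +2.257  -1.165


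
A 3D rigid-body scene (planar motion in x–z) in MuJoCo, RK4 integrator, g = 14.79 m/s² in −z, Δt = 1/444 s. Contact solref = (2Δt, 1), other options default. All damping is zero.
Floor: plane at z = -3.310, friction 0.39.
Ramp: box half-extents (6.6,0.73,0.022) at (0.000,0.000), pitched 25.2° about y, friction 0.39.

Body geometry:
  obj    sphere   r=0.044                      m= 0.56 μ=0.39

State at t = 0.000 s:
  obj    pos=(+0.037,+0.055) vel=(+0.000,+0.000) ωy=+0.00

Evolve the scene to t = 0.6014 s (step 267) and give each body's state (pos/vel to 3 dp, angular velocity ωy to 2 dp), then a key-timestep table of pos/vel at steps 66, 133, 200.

State at t = 0.6014 s:
  obj    pos=(+0.773,-0.291) vel=(+2.448,-1.152) ωy=+61.47

Key-timestep trajectory:
   step    t(s)  obj.x    obj.z    obj.vx   obj.vz 
     66  0.1486   +0.082  +0.034  +0.605  -0.285
    133  0.2995   +0.220  -0.030  +1.219  -0.574
    200  0.4505   +0.450  -0.139  +1.833  -0.863


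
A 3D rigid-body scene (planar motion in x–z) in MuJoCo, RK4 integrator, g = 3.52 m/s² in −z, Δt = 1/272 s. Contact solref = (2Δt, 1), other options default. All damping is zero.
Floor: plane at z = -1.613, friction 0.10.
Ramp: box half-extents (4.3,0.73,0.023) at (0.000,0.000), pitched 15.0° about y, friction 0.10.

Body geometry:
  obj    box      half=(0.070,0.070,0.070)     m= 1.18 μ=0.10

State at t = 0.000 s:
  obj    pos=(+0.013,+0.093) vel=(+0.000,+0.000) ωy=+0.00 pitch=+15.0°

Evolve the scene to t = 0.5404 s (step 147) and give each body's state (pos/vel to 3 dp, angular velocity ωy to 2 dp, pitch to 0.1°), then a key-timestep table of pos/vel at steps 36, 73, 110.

State at t = 0.5404 s:
  obj    pos=(+0.094,+0.071) vel=(+0.299,-0.073) ωy=+0.00 pitch=+15.0°

Key-timestep trajectory:
   step    t(s)  obj.x    obj.z    obj.vx   obj.vz 
     36  0.1324   +0.018  +0.092  +0.074  -0.015
     73  0.2684   +0.033  +0.087  +0.148  -0.039
    110  0.4044   +0.058  +0.081  +0.223  -0.060


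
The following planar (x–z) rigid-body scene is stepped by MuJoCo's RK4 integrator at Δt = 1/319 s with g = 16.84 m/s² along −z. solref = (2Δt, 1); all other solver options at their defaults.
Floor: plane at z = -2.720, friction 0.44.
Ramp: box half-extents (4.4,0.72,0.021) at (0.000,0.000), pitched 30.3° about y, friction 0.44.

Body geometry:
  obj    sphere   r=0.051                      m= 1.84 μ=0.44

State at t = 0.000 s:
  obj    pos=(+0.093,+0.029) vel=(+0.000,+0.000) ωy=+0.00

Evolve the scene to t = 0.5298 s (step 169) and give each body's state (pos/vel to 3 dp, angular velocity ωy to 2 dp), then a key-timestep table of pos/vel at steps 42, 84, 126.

State at t = 0.5298 s:
  obj    pos=(+0.828,-0.401) vel=(+2.776,-1.622) ωy=+63.03

Key-timestep trajectory:
   step    t(s)  obj.x    obj.z    obj.vx   obj.vz 
     42  0.1317   +0.138  +0.002  +0.690  -0.403
     84  0.2633   +0.275  -0.077  +1.380  -0.806
    126  0.3950   +0.502  -0.210  +2.070  -1.209


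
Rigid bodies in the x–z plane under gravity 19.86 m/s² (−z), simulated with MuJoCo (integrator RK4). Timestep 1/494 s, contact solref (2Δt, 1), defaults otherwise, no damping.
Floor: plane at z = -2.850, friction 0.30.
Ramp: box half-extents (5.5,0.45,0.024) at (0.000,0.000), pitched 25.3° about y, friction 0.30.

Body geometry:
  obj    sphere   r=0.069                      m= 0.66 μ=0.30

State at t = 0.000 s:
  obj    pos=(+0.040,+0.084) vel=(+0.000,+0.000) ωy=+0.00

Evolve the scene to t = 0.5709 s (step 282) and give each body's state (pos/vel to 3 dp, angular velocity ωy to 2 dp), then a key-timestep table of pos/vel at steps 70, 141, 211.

State at t = 0.5709 s:
  obj    pos=(+0.933,-0.338) vel=(+3.129,-1.479) ωy=+50.15

Key-timestep trajectory:
   step    t(s)  obj.x    obj.z    obj.vx   obj.vz 
     70  0.1417   +0.095  +0.058  +0.777  -0.367
    141  0.2854   +0.263  -0.022  +1.565  -0.740
    211  0.4271   +0.540  -0.152  +2.341  -1.107


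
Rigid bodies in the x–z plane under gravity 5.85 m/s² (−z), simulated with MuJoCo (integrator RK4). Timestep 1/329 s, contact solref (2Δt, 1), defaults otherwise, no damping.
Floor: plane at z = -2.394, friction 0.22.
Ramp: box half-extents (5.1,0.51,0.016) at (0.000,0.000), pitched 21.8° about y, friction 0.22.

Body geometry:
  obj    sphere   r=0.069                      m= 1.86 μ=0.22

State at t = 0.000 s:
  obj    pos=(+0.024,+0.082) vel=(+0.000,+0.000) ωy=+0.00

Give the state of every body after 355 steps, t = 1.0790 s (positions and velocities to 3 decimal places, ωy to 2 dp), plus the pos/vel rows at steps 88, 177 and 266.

State at t = 1.0790 s:
  obj    pos=(+0.863,-0.254) vel=(+1.555,-0.622) ωy=+24.26

Key-timestep trajectory:
   step    t(s)  obj.x    obj.z    obj.vx   obj.vz 
     88  0.2675   +0.076  +0.061  +0.385  -0.154
    177  0.5380   +0.233  -0.001  +0.775  -0.310
    266  0.8085   +0.495  -0.106  +1.165  -0.466


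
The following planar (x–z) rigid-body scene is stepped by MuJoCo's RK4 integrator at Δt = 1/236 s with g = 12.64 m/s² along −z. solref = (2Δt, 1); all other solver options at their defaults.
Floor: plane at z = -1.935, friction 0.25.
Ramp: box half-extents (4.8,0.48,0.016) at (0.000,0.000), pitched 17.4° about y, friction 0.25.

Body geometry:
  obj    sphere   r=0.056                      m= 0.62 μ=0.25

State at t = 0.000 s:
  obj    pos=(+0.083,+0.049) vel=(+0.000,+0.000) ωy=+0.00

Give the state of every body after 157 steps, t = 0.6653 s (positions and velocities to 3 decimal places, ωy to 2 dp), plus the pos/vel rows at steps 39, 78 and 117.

State at t = 0.6653 s:
  obj    pos=(+0.653,-0.129) vel=(+1.714,-0.537) ωy=+32.07

Key-timestep trajectory:
   step    t(s)  obj.x    obj.z    obj.vx   obj.vz 
     39  0.1653   +0.118  +0.038  +0.426  -0.133
     78  0.3305   +0.224  +0.005  +0.852  -0.267
    117  0.4958   +0.400  -0.050  +1.277  -0.400


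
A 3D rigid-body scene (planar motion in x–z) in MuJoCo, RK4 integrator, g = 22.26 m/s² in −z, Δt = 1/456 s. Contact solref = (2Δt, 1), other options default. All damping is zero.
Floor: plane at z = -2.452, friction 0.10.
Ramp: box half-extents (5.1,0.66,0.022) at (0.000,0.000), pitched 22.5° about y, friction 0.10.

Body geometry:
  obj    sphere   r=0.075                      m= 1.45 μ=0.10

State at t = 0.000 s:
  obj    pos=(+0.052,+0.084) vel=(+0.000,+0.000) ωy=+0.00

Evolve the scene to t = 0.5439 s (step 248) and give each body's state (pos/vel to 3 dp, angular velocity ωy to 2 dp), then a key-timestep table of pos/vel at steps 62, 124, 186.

State at t = 0.5439 s:
  obj    pos=(+0.935,-0.282) vel=(+3.244,-1.355) ωy=+37.24

Key-timestep trajectory:
   step    t(s)  obj.x    obj.z    obj.vx   obj.vz 
     62  0.1360   +0.107  +0.061  +0.814  -0.330
    124  0.2719   +0.273  -0.008  +1.619  -0.686
    186  0.4079   +0.549  -0.122  +2.433  -1.015


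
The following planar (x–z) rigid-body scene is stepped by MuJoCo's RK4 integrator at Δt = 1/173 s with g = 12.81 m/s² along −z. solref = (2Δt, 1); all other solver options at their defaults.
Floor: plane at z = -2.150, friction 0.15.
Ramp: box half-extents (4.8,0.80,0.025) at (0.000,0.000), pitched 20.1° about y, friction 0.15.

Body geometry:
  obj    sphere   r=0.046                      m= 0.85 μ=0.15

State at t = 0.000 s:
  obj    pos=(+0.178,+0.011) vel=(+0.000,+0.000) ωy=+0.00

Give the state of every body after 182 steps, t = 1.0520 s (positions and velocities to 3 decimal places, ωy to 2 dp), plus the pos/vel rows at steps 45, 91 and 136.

State at t = 1.0520 s:
  obj    pos=(+1.812,-0.588) vel=(+3.107,-1.137) ωy=+71.89

Key-timestep trajectory:
   step    t(s)  obj.x    obj.z    obj.vx   obj.vz 
     45  0.2601   +0.278  -0.026  +0.768  -0.281
     91  0.5260   +0.587  -0.139  +1.553  -0.568
    136  0.7861   +1.091  -0.323  +2.322  -0.850


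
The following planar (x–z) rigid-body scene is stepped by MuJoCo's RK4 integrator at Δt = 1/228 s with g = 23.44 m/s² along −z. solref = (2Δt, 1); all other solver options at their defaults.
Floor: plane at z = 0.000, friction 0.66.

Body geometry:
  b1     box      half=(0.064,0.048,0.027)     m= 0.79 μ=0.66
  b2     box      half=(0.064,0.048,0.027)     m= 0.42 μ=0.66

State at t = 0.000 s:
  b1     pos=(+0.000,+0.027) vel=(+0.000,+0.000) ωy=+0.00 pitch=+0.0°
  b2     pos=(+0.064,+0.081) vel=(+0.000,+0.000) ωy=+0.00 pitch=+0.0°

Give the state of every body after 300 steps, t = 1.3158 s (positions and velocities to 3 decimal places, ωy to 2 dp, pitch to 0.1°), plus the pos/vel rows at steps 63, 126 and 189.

State at t = 1.3158 s:
  b1     pos=(+0.000,+0.027) vel=(+0.000,+0.000) ωy=+0.00 pitch=+0.0°
  b2     pos=(+0.127,+0.064) vel=(+0.000,+0.000) ωy=+0.00 pitch=+90.0°

Key-timestep trajectory:
   step    t(s)  b1.x    b1.z    b1.vx   b1.vz   b2.x    b2.z    b2.vx   b2.vz 
     63  0.2763   +0.000  +0.027  +0.000  +0.000   +0.069  +0.081  +0.079  -0.014
    126  0.5526   +0.000  +0.027  +0.000  +0.000   +0.142  +0.068  +0.139  +0.025
    189  0.8289   +0.000  +0.027  +0.000  +0.000   +0.123  +0.065  +0.200  -0.071


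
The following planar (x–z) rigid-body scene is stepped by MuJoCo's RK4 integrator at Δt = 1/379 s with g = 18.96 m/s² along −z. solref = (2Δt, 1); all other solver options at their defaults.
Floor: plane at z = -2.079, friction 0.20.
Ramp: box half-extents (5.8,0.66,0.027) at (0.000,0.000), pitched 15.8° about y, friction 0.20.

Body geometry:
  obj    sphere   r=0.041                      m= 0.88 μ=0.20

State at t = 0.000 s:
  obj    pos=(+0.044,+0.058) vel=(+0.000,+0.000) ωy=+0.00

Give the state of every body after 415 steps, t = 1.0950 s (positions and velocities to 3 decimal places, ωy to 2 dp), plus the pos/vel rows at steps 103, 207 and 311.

State at t = 1.0950 s:
  obj    pos=(+2.171,-0.544) vel=(+3.885,-1.099) ωy=+98.47

Key-timestep trajectory:
   step    t(s)  obj.x    obj.z    obj.vx   obj.vz 
    103  0.2718   +0.175  +0.021  +0.964  -0.273
    207  0.5462   +0.573  -0.092  +1.938  -0.548
    311  0.8206   +1.239  -0.280  +2.912  -0.824


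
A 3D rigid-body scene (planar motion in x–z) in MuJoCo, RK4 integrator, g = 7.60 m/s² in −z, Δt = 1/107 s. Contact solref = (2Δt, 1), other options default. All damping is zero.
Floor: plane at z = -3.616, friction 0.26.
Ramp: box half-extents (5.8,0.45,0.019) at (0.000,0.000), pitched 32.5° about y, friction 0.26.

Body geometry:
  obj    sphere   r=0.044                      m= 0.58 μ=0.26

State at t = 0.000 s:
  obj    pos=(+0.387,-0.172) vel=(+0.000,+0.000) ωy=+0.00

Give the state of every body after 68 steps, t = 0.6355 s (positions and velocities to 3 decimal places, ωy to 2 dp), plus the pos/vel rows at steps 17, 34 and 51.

State at t = 0.6355 s:
  obj    pos=(+0.884,-0.489) vel=(+1.564,-0.996) ωy=+42.10

Key-timestep trajectory:
   step    t(s)  obj.x    obj.z    obj.vx   obj.vz 
     17  0.1589   +0.418  -0.192  +0.391  -0.249
     34  0.3178   +0.511  -0.251  +0.782  -0.498
     51  0.4766   +0.667  -0.350  +1.173  -0.747


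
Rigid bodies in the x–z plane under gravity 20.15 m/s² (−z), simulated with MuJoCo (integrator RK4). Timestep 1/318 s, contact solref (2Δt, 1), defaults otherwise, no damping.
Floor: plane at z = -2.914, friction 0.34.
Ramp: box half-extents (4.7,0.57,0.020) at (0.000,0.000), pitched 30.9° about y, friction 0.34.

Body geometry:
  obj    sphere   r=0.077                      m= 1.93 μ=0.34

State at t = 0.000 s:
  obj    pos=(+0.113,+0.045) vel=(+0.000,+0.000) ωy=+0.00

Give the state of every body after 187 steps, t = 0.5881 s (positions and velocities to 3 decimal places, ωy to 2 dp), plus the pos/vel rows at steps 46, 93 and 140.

State at t = 0.5881 s:
  obj    pos=(+1.210,-0.611) vel=(+3.730,-2.232) ωy=+56.44

Key-timestep trajectory:
   step    t(s)  obj.x    obj.z    obj.vx   obj.vz 
     46  0.1447   +0.180  +0.006  +0.918  -0.549
     93  0.2925   +0.384  -0.117  +1.855  -1.110
    140  0.4403   +0.728  -0.323  +2.792  -1.671


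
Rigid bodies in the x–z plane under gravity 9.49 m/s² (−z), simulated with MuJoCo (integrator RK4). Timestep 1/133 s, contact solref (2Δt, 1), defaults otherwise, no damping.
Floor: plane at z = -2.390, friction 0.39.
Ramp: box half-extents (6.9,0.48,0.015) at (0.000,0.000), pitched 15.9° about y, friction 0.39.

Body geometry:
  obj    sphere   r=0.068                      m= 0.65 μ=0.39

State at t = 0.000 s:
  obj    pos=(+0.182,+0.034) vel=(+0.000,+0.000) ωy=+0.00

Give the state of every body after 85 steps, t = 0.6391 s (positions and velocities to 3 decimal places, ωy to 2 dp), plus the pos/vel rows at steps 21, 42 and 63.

State at t = 0.6391 s:
  obj    pos=(+0.547,-0.070) vel=(+1.141,-0.325) ωy=+17.45

Key-timestep trajectory:
   step    t(s)  obj.x    obj.z    obj.vx   obj.vz 
     21  0.1579   +0.204  +0.028  +0.282  -0.080
     42  0.3158   +0.271  +0.009  +0.564  -0.161
     63  0.4737   +0.383  -0.023  +0.846  -0.241


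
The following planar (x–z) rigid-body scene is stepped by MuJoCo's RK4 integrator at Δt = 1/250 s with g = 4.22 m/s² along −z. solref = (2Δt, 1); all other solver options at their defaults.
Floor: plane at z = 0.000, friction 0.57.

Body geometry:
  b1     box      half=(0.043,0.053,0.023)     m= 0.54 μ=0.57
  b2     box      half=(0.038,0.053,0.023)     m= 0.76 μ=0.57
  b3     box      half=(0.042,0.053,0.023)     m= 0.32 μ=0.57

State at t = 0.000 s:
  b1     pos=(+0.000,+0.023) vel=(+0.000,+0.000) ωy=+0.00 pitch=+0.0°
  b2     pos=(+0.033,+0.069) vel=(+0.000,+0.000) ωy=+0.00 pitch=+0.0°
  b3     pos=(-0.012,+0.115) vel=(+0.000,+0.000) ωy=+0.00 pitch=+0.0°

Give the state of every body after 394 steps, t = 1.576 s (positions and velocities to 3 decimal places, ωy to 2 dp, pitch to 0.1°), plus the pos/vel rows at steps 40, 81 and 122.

State at t = 1.576 s:
  b1     pos=(+0.000,+0.023) vel=(+0.000,+0.000) ωy=+0.00 pitch=+0.0°
  b2     pos=(+0.033,+0.069) vel=(+0.000,+0.000) ωy=+0.00 pitch=+0.0°
  b3     pos=(-0.110,+0.023) vel=(+0.000,+0.000) ωy=+0.00 pitch=+180.0°

Key-timestep trajectory:
   step    t(s)  b1.x    b1.z    b1.vx   b1.vz   b2.x    b2.z    b2.vx   b2.vz   b3.x    b3.z    b3.vx   b3.vz 
     40  0.1600   +0.000  +0.023  +0.000  +0.000   +0.033  +0.069  +0.000  +0.000   -0.019  +0.112  -0.092  -0.064
     81  0.3240   +0.000  +0.023  +0.000  +0.000   +0.033  +0.069  +0.000  +0.000   -0.041  +0.093  -0.195  -0.042
    122  0.4880   +0.000  +0.023  +0.000  +0.000   +0.033  +0.069  +0.000  +0.000   -0.081  +0.068  -0.266  -0.366


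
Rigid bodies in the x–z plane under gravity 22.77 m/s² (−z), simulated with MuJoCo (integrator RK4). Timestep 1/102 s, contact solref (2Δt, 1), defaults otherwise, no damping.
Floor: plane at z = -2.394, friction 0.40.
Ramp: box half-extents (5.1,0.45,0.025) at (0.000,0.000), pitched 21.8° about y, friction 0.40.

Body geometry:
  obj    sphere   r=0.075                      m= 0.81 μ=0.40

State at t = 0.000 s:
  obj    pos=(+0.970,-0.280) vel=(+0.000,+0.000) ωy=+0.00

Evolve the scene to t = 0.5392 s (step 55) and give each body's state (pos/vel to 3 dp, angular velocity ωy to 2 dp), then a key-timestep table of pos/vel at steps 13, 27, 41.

State at t = 0.5392 s:
  obj    pos=(+1.785,-0.606) vel=(+3.023,-1.209) ωy=+43.40

Key-timestep trajectory:
   step    t(s)  obj.x    obj.z    obj.vx   obj.vz 
     13  0.1275   +1.016  -0.299  +0.715  -0.285
     27  0.2647   +1.166  -0.359  +1.484  -0.594
     41  0.4020   +1.423  -0.462  +2.254  -0.901


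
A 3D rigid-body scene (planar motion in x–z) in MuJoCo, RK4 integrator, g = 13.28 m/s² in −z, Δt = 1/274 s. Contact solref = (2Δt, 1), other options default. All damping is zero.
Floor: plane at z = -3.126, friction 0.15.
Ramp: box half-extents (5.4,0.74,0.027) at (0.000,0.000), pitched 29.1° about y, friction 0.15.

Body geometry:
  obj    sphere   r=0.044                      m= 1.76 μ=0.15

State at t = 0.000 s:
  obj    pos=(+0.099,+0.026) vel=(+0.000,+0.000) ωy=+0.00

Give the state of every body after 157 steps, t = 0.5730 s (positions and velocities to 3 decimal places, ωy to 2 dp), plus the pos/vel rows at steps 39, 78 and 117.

State at t = 0.5730 s:
  obj    pos=(+0.776,-0.351) vel=(+2.360,-1.323) ωy=+56.54

Key-timestep trajectory:
   step    t(s)  obj.x    obj.z    obj.vx   obj.vz 
     39  0.1423   +0.141  +0.003  +0.588  -0.325
     78  0.2847   +0.266  -0.067  +1.172  -0.660
    117  0.4270   +0.475  -0.183  +1.760  -0.983


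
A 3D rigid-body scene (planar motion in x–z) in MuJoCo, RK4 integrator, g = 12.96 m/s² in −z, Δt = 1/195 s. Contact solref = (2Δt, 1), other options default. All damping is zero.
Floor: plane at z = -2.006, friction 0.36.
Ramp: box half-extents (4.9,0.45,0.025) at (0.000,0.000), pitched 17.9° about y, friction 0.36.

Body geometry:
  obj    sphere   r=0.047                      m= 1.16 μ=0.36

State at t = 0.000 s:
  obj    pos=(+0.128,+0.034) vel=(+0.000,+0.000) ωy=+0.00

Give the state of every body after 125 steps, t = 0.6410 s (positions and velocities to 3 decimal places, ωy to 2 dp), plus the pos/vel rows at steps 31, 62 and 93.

State at t = 0.6410 s:
  obj    pos=(+0.684,-0.145) vel=(+1.736,-0.561) ωy=+38.80

Key-timestep trajectory:
   step    t(s)  obj.x    obj.z    obj.vx   obj.vz 
     31  0.1590   +0.162  +0.023  +0.431  -0.139
     62  0.3179   +0.265  -0.010  +0.861  -0.278
     93  0.4769   +0.436  -0.065  +1.291  -0.417


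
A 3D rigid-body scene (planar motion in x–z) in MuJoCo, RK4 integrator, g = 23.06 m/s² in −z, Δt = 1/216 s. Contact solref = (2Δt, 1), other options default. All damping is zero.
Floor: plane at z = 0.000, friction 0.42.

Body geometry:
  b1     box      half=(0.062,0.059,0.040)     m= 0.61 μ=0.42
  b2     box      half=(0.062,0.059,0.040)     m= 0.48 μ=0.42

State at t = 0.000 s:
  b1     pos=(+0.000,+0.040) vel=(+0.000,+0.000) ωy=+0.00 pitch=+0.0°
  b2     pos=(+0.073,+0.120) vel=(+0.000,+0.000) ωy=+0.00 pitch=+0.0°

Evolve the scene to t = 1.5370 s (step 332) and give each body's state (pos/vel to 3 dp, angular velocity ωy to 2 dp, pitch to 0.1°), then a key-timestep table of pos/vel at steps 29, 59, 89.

State at t = 1.5370 s:
  b1     pos=(+0.000,+0.040) vel=(+0.000,+0.000) ωy=+0.00 pitch=+0.0°
  b2     pos=(+0.135,+0.062) vel=(+0.000,+0.000) ωy=+0.00 pitch=+90.0°

Key-timestep trajectory:
   step    t(s)  b1.x    b1.z    b1.vx   b1.vz   b2.x    b2.z    b2.vx   b2.vz 
     29  0.1343   +0.000  +0.040  +0.000  +0.000   +0.102  +0.094  +0.401  -0.803
     59  0.2731   +0.000  +0.040  +0.000  +0.000   +0.158  +0.072  +0.076  +0.022
     89  0.4120   +0.000  +0.040  +0.000  +0.000   +0.132  +0.062  -0.167  +0.137


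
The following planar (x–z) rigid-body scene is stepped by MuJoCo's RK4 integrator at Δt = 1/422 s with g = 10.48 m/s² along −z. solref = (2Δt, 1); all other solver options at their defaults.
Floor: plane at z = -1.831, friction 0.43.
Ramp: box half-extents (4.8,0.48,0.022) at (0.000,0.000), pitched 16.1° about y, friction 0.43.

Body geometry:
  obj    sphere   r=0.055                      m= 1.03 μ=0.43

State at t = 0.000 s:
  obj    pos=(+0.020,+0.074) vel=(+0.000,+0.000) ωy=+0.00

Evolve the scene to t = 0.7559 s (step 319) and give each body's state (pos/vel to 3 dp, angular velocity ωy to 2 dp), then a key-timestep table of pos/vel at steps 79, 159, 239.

State at t = 0.7559 s:
  obj    pos=(+0.590,-0.090) vel=(+1.508,-0.435) ωy=+28.53

Key-timestep trajectory:
   step    t(s)  obj.x    obj.z    obj.vx   obj.vz 
     79  0.1872   +0.055  +0.064  +0.373  -0.108
    159  0.3768   +0.162  +0.033  +0.752  -0.217
    239  0.5664   +0.340  -0.018  +1.130  -0.326


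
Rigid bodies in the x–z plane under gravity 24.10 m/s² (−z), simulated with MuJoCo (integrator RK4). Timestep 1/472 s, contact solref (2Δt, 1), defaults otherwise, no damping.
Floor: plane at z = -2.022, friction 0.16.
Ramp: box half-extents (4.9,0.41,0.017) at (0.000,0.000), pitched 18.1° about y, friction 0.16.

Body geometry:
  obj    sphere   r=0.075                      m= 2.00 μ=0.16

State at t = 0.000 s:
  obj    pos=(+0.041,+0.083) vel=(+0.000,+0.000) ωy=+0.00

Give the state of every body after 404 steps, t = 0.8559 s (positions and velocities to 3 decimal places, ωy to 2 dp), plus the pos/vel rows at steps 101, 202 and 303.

State at t = 0.8559 s:
  obj    pos=(+1.903,-0.525) vel=(+4.351,-1.422) ωy=+61.03

Key-timestep trajectory:
   step    t(s)  obj.x    obj.z    obj.vx   obj.vz 
    101  0.2140   +0.158  +0.045  +1.088  -0.356
    202  0.4280   +0.507  -0.069  +2.176  -0.711
    303  0.6419   +1.089  -0.259  +3.263  -1.067


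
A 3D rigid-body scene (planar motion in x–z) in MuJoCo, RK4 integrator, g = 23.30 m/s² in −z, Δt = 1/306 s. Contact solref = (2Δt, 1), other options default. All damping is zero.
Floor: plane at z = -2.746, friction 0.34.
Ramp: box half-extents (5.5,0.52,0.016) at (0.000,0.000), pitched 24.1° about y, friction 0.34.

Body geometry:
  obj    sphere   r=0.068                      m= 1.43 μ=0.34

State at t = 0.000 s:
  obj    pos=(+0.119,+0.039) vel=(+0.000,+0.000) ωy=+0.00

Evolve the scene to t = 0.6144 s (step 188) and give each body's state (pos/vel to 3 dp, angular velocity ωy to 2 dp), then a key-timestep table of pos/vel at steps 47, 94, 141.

State at t = 0.6144 s:
  obj    pos=(+1.290,-0.485) vel=(+3.811,-1.705) ωy=+61.39

Key-timestep trajectory:
   step    t(s)  obj.x    obj.z    obj.vx   obj.vz 
     47  0.1536   +0.192  +0.006  +0.953  -0.426
     94  0.3072   +0.412  -0.092  +1.906  -0.853
    141  0.4608   +0.778  -0.256  +2.859  -1.279
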